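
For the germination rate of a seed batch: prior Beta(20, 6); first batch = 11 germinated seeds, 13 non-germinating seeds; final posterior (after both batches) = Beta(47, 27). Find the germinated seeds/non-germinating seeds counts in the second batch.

Sequential conjugate updates are equivalent to a single update on the pooled data, so total successes = posterior α − prior α and total failures = posterior β − prior β.
Total across both batches: 47−20=27 germinated seeds, 27−6=21 non-germinating seeds.
Subtract the first batch: 27−11=16 germinated seeds and 21−13=8 non-germinating seeds.

16 germinated seeds and 8 non-germinating seeds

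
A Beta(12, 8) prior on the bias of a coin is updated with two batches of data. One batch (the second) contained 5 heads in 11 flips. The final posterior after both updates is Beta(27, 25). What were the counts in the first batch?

10 heads and 11 tails

Sequential conjugate updates are equivalent to a single update on the pooled data, so total successes = posterior α − prior α and total failures = posterior β − prior β.
Total across both batches: 27−12=15 heads, 25−8=17 tails.
Subtract the second batch: 15−5=10 heads and 17−6=11 tails.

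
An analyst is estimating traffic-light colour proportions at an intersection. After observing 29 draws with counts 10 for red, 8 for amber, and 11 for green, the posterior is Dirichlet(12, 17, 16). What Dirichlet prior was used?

Dirichlet(2, 9, 5)

For a Dirichlet(α) prior with multinomial counts c, the posterior is Dirichlet(α + c) componentwise.
Subtract each count from the matching posterior parameter: 12−10=2, 17−8=9, 16−11=5.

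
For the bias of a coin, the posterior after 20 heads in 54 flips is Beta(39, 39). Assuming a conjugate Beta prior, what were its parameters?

A Beta(α, β) prior with s successes and f failures in binomial data gives a Beta(α+s, β+f) posterior.
Subtract the data counts: 39−20=19, 39−34=5.

Beta(19, 5)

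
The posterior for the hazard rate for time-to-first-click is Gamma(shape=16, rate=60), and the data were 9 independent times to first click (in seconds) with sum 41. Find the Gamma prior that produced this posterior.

Gamma(shape=7, rate=19)

For an exponential likelihood with a Gamma(α, β) prior on the rate, n observations with total T give posterior Gamma(α+n, β+T).
So α = 16 − 9 = 7 and β = 60 − 41 = 19.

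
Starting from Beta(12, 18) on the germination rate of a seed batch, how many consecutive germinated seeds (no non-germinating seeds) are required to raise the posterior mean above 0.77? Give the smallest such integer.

k = 49

After k germinated seeds and 0 non-germinating seeds the posterior is Beta(12+k, 18), with mean (12+k)/(12+18+k).
Set (12+k)/(30+k) > 0.77 and solve: k > (0.77·30 − 12)/(1 − 0.77) = 48.261.
The smallest integer exceeding 48.261 is 49, and checking k=49: (61)/(79) = 0.7722 > 0.77.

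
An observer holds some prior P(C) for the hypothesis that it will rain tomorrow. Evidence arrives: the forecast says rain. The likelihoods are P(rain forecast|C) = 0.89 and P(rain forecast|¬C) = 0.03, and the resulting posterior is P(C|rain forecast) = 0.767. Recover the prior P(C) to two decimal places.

P(C) = 0.10

Bayes' rule in odds form gives O(C|E) = O(C)·[P(E|C)/P(E|¬C)], hence O(C) = O(C|E)/LR.
Posterior odds = 0.767/(1−0.767) = 3.2918. LR = 0.89/0.03 = 29.6667.
Prior odds = 3.2918/29.6667 = 0.1110, so P(C) = 0.1110/(1+0.1110) ≈ 0.10.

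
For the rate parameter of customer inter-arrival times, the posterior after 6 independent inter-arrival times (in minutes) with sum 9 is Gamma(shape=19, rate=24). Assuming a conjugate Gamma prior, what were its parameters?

Gamma(shape=13, rate=15)

For an exponential likelihood with a Gamma(α, β) prior on the rate, n observations with total T give posterior Gamma(α+n, β+T).
So α = 19 − 6 = 13 and β = 24 − 9 = 15.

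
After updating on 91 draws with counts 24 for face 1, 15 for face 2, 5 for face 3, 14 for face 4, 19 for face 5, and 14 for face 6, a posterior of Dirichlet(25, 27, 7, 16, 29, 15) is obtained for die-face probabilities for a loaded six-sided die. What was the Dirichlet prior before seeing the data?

Dirichlet(1, 12, 2, 2, 10, 1)

For a Dirichlet(α) prior with multinomial counts c, the posterior is Dirichlet(α + c) componentwise.
Subtract each count from the matching posterior parameter: 25−24=1, 27−15=12, 7−5=2, 16−14=2, 29−19=10, 15−14=1.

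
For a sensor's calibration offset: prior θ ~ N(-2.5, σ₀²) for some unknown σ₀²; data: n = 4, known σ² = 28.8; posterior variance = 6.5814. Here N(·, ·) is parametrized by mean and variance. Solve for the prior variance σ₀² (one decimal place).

Posterior precision equals prior precision plus data precision: 1/σ_n² = 1/σ₀² + n/σ².
So 1/σ₀² = 1/6.5814 − 4/28.8 = 0.151943 − 0.138889 = 0.013054.
Hence σ₀² = 1/0.013054 ≈ 76.6.

σ₀² = 76.6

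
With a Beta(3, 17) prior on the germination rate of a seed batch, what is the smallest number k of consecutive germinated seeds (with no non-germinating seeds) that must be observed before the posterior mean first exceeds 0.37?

k = 7

After k germinated seeds and 0 non-germinating seeds the posterior is Beta(3+k, 17), with mean (3+k)/(3+17+k).
Set (3+k)/(20+k) > 0.37 and solve: k > (0.37·20 − 3)/(1 − 0.37) = 6.984.
The smallest integer exceeding 6.984 is 7, and checking k=7: (10)/(27) = 0.3704 > 0.37.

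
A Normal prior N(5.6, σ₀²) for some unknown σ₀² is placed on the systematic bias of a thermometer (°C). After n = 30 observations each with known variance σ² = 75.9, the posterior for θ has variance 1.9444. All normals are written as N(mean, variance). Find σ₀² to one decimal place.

σ₀² = 8.4

For the Normal–Normal model with known σ², precisions add: τ_n = τ₀ + n/σ².
So 1/σ₀² = 1/1.9444 − 30/75.9 = 0.514297 − 0.395257 = 0.119040.
Hence σ₀² = 1/0.119040 ≈ 8.4.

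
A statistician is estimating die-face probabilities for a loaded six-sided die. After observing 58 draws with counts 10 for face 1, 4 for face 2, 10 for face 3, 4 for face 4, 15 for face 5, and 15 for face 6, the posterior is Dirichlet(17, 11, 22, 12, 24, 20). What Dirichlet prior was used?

Dirichlet(7, 7, 12, 8, 9, 5)

For a Dirichlet(α) prior with multinomial counts c, the posterior is Dirichlet(α + c) componentwise.
Subtract each count from the matching posterior parameter: 17−10=7, 11−4=7, 22−10=12, 12−4=8, 24−15=9, 20−15=5.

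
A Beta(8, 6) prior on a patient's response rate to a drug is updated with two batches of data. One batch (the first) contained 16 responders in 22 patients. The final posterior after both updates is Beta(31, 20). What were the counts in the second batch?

7 responders and 8 non-responders

Because Beta–binomial updating is additive in the counts, the combined data contributed (α_post−α_prior, β_post−β_prior) successes and failures.
Total across both batches: 31−8=23 responders, 20−6=14 non-responders.
Subtract the first batch: 23−16=7 responders and 14−6=8 non-responders.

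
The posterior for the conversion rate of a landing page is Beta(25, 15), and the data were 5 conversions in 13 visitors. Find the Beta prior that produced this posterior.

Beta(20, 7)

Under Beta–binomial conjugacy the posterior parameters are (a+s, b+f).
So a = 25 − 5 = 20 and b = 15 − 8 = 7.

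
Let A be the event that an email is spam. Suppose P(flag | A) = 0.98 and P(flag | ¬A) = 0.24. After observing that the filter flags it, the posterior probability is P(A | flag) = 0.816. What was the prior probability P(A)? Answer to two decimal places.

In odds form, posterior odds = prior odds × likelihood ratio, so prior odds = posterior odds ÷ LR.
Posterior odds = 0.816/(1−0.816) = 4.4348. LR = 0.98/0.24 = 4.0833.
Prior odds = 4.4348/4.0833 = 1.0861, so P(A) = 1.0861/(1+1.0861) ≈ 0.52.

P(A) = 0.52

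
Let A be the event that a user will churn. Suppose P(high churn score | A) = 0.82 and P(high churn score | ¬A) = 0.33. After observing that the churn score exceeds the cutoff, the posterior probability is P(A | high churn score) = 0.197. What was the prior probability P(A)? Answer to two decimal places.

Bayes' rule in odds form gives O(A|E) = O(A)·[P(E|A)/P(E|¬A)], hence O(A) = O(A|E)/LR.
Posterior odds = 0.197/(1−0.197) = 0.2453. LR = 0.82/0.33 = 2.4848.
Prior odds = 0.2453/2.4848 = 0.0987, so P(A) = 0.0987/(1+0.0987) ≈ 0.09.

P(A) = 0.09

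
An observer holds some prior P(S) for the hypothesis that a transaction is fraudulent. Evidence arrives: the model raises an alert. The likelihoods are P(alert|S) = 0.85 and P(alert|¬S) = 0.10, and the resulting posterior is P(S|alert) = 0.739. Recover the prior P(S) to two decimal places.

P(S) = 0.25

Bayes' rule in odds form gives O(S|E) = O(S)·[P(E|S)/P(E|¬S)], hence O(S) = O(S|E)/LR.
Posterior odds = 0.739/(1−0.739) = 2.8314. LR = 0.85/0.10 = 8.5000.
Prior odds = 2.8314/8.5000 = 0.3331, so P(S) = 0.3331/(1+0.3331) ≈ 0.25.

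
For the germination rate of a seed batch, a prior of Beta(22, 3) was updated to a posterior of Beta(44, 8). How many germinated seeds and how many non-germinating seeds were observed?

22 germinated seeds and 5 non-germinating seeds

Beta is conjugate to the binomial likelihood: posterior = Beta(α+s, β+f).
Match parameters: s=44−22=22, f=8−3=5.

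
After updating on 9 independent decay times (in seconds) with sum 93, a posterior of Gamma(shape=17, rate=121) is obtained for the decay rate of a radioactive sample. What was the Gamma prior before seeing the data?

Gamma(shape=8, rate=28)

Gamma–exponential conjugacy: posterior shape = α + n, posterior rate = β + Σtᵢ.
So α = 17 − 9 = 8 and β = 121 − 93 = 28.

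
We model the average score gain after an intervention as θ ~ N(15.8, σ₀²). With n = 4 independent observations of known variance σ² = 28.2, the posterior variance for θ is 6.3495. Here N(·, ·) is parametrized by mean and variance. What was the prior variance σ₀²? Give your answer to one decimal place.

Posterior precision equals prior precision plus data precision: 1/σ_n² = 1/σ₀² + n/σ².
So 1/σ₀² = 1/6.3495 − 4/28.2 = 0.157493 − 0.141844 = 0.015649.
Hence σ₀² = 1/0.015649 ≈ 63.9.

σ₀² = 63.9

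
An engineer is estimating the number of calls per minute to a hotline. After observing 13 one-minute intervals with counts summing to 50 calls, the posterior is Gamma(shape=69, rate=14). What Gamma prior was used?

Gamma–Poisson conjugacy: posterior shape = α + Σxᵢ, posterior rate = β + n.
So α = 69 − 50 = 19 and β = 14 − 13 = 1.

Gamma(shape=19, rate=1)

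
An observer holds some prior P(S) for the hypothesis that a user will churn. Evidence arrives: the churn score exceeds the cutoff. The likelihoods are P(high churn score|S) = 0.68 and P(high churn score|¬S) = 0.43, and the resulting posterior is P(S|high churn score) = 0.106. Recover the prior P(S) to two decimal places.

P(S) = 0.07

In odds form, posterior odds = prior odds × likelihood ratio, so prior odds = posterior odds ÷ LR.
Posterior odds = 0.106/(1−0.106) = 0.1186. LR = 0.68/0.43 = 1.5814.
Prior odds = 0.1186/1.5814 = 0.0750, so P(S) = 0.0750/(1+0.0750) ≈ 0.07.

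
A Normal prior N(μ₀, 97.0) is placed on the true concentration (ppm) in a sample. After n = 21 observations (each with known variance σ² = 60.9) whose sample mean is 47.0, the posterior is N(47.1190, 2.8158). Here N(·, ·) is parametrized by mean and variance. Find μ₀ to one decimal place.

μ₀ = 51.1

With known observation variance, the Normal–Normal posterior has precision τ_n = τ₀ + n/σ² and mean μ_n = (τ₀μ₀ + (n/σ²)x̄)/τ_n.
Here τ₀ = 1/97.0 = 0.010309 and τ_data = 21/60.9 = 0.344828, so τ_n = 0.355137.
Rearranging for μ₀: μ₀ = (μ_n·τ_n − τ_data·x̄)/τ₀ = (47.1190·0.355137 − 0.344828·47.0) / 0.010309 = 0.526784/0.010309 ≈ 51.1.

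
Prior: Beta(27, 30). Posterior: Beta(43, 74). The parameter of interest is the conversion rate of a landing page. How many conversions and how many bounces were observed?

16 conversions and 44 bounces

Beta is conjugate to the binomial likelihood: posterior = Beta(α+s, β+f).
So s = 43 − 27 = 16 and f = 74 − 30 = 44.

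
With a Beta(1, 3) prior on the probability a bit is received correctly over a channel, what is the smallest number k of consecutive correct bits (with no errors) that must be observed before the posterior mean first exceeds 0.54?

k = 3

After k correct bits and 0 errors the posterior is Beta(1+k, 3), with mean (1+k)/(1+3+k).
Set (1+k)/(4+k) > 0.54 and solve: k > (0.54·4 − 1)/(1 − 0.54) = 2.522.
The smallest integer exceeding 2.522 is 3, and checking k=3: (4)/(7) = 0.5714 > 0.54.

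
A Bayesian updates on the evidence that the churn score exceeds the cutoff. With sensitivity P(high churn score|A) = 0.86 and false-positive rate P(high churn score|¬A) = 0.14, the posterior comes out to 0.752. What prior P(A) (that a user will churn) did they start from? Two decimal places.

Bayes' rule in odds form gives O(A|E) = O(A)·[P(E|A)/P(E|¬A)], hence O(A) = O(A|E)/LR.
Posterior odds = 0.752/(1−0.752) = 3.0323. LR = 0.86/0.14 = 6.1429.
Prior odds = 3.0323/6.1429 = 0.4936, so P(A) = 0.4936/(1+0.4936) ≈ 0.33.

P(A) = 0.33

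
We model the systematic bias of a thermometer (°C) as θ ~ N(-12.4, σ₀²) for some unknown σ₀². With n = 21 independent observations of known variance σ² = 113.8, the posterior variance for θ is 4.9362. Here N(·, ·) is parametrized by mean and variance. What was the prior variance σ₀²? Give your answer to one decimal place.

σ₀² = 55.4

Posterior precision equals prior precision plus data precision: 1/σ_n² = 1/σ₀² + n/σ².
So 1/σ₀² = 1/4.9362 − 21/113.8 = 0.202585 − 0.184534 = 0.018051.
Hence σ₀² = 1/0.018051 ≈ 55.4.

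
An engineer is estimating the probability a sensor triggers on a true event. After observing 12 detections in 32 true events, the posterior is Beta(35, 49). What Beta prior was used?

A Beta(α, β) prior with s successes and f failures in binomial data gives a Beta(α+s, β+f) posterior.
So α = 35 − 12 = 23 and β = 49 − 20 = 29.

Beta(23, 29)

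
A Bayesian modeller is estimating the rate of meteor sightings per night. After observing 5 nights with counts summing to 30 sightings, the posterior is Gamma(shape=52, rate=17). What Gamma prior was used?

Gamma–Poisson conjugacy: posterior shape = α + Σxᵢ, posterior rate = β + n.
So α = 52 − 30 = 22 and β = 17 − 5 = 12.

Gamma(shape=22, rate=12)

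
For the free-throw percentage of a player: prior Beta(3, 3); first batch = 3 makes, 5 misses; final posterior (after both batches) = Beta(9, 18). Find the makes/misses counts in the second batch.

3 makes and 10 misses

Sequential conjugate updates are equivalent to a single update on the pooled data, so total successes = posterior α − prior α and total failures = posterior β − prior β.
Total across both batches: 9−3=6 makes, 18−3=15 misses.
Subtract the first batch: 6−3=3 makes and 15−5=10 misses.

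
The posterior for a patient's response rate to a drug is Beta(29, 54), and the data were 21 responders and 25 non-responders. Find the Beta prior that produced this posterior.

Beta(8, 29)

Under Beta–binomial conjugacy the posterior parameters are (α+s, β+f).
So α = 29 − 21 = 8 and β = 54 − 25 = 29.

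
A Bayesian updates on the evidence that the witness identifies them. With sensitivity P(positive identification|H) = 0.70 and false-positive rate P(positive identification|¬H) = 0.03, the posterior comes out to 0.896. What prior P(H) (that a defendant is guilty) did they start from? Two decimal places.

P(H) = 0.27

In odds form, posterior odds = prior odds × likelihood ratio, so prior odds = posterior odds ÷ LR.
Posterior odds = 0.896/(1−0.896) = 8.6154. LR = 0.70/0.03 = 23.3333.
Prior odds = 8.6154/23.3333 = 0.3692, so P(H) = 0.3692/(1+0.3692) ≈ 0.27.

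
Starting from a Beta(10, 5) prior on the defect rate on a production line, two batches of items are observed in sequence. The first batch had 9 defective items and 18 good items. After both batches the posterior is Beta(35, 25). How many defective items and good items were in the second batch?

16 defective items and 2 good items

Because Beta–binomial updating is additive in the counts, the combined data contributed (α_post−α_prior, β_post−β_prior) successes and failures.
Total across both batches: 35−10=25 defective items, 25−5=20 good items.
Subtract the first batch: 25−9=16 defective items and 20−18=2 good items.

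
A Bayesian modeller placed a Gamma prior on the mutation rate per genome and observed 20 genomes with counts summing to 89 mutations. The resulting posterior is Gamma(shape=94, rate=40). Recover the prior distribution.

Gamma(shape=5, rate=20)

Gamma–Poisson conjugacy: posterior shape = α + Σxᵢ, posterior rate = β + n.
So α = 94 − 89 = 5 and β = 40 − 20 = 20.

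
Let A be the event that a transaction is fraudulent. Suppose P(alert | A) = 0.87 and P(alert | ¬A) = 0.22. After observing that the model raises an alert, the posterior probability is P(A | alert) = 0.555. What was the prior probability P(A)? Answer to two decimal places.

P(A) = 0.24

In odds form, posterior odds = prior odds × likelihood ratio, so prior odds = posterior odds ÷ LR.
Posterior odds = 0.555/(1−0.555) = 1.2472. LR = 0.87/0.22 = 3.9545.
Prior odds = 1.2472/3.9545 = 0.3154, so P(A) = 0.3154/(1+0.3154) ≈ 0.24.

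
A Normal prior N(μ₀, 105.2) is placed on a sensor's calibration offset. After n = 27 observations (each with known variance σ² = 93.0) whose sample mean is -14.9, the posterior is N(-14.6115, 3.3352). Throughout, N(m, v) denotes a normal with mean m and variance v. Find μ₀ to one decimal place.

μ₀ = -5.8

With known observation variance, the Normal–Normal posterior has precision τ_n = τ₀ + n/σ² and mean μ_n = (τ₀μ₀ + (n/σ²)x̄)/τ_n.
Here τ₀ = 1/105.2 = 0.009506 and τ_data = 27/93.0 = 0.290323, so τ_n = 0.299829.
Rearranging for μ₀: μ₀ = (μ_n·τ_n − τ_data·x̄)/τ₀ = (-14.6115·0.299829 − 0.290323·-14.9) / 0.009506 = -0.055139/0.009506 ≈ -5.8.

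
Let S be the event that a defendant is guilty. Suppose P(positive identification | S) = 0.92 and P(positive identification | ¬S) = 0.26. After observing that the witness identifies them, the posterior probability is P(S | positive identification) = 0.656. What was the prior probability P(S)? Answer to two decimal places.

Bayes' rule in odds form gives O(S|E) = O(S)·[P(E|S)/P(E|¬S)], hence O(S) = O(S|E)/LR.
Posterior odds = 0.656/(1−0.656) = 1.9070. LR = 0.92/0.26 = 3.5385.
Prior odds = 1.9070/3.5385 = 0.5389, so P(S) = 0.5389/(1+0.5389) ≈ 0.35.

P(S) = 0.35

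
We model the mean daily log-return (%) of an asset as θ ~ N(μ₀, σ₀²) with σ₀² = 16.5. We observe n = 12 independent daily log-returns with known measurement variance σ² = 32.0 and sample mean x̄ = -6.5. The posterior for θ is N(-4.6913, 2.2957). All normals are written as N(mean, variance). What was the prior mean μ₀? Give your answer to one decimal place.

The posterior mean is a precision-weighted average: μ_n = (τ₀μ₀ + τ_data·x̄)/(τ₀+τ_data), with τ₀=1/σ₀² and τ_data=n/σ².
Here τ₀ = 1/16.5 = 0.060606 and τ_data = 12/32.0 = 0.375000, so τ_n = 0.435606.
Rearranging for μ₀: μ₀ = (μ_n·τ_n − τ_data·x̄)/τ₀ = (-4.6913·0.435606 − 0.375000·-6.5) / 0.060606 = 0.393942/0.060606 ≈ 6.5.

μ₀ = 6.5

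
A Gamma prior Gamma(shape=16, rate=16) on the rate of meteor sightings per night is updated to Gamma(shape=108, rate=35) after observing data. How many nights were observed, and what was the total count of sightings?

Gamma–Poisson conjugacy: posterior shape = α + Σxᵢ, posterior rate = β + n.
Matching: Σxᵢ = 108 − 16 = 92 and n = 35 − 16 = 19.

n = 19 nights with total 92 sightings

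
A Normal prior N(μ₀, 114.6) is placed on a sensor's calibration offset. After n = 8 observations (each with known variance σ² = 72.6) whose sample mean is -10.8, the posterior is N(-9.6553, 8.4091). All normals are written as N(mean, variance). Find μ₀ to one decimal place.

The posterior mean is a precision-weighted average: μ_n = (τ₀μ₀ + τ_data·x̄)/(τ₀+τ_data), with τ₀=1/σ₀² and τ_data=n/σ².
Here τ₀ = 1/114.6 = 0.008726 and τ_data = 8/72.6 = 0.110193, so τ_n = 0.118919.
Rearranging for μ₀: μ₀ = (μ_n·τ_n − τ_data·x̄)/τ₀ = (-9.6553·0.118919 − 0.110193·-10.8) / 0.008726 = 0.041886/0.008726 ≈ 4.8.

μ₀ = 4.8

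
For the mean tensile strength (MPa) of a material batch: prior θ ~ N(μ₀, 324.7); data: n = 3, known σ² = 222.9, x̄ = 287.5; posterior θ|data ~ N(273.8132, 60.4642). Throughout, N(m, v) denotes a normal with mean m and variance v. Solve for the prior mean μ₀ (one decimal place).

μ₀ = 214.0

With known observation variance, the Normal–Normal posterior has precision τ_n = τ₀ + n/σ² and mean μ_n = (τ₀μ₀ + (n/σ²)x̄)/τ_n.
Here τ₀ = 1/324.7 = 0.003080 and τ_data = 3/222.9 = 0.013459, so τ_n = 0.016539.
Rearranging for μ₀: μ₀ = (μ_n·τ_n − τ_data·x̄)/τ₀ = (273.8132·0.016539 − 0.013459·287.5) / 0.003080 = 0.659134/0.003080 ≈ 214.0.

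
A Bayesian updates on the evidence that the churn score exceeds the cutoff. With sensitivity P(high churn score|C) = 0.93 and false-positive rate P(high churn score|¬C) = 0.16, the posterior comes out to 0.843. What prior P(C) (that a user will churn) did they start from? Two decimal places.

P(C) = 0.48

Bayes' rule in odds form gives O(C|E) = O(C)·[P(E|C)/P(E|¬C)], hence O(C) = O(C|E)/LR.
Posterior odds = 0.843/(1−0.843) = 5.3694. LR = 0.93/0.16 = 5.8125.
Prior odds = 5.3694/5.8125 = 0.9238, so P(C) = 0.9238/(1+0.9238) ≈ 0.48.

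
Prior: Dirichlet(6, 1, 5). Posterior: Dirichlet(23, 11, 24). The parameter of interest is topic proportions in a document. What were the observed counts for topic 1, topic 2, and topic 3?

counts (17, 10, 19)

For a Dirichlet(α) prior with multinomial counts c, the posterior is Dirichlet(α + c) componentwise.
Counts are posterior − prior componentwise: 23−6=17, 11−1=10, 24−5=19.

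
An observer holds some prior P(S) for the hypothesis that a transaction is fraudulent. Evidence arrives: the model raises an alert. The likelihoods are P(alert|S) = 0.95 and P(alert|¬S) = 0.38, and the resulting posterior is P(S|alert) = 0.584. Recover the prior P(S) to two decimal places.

In odds form, posterior odds = prior odds × likelihood ratio, so prior odds = posterior odds ÷ LR.
Posterior odds = 0.584/(1−0.584) = 1.4038. LR = 0.95/0.38 = 2.5000.
Prior odds = 1.4038/2.5000 = 0.5615, so P(S) = 0.5615/(1+0.5615) ≈ 0.36.

P(S) = 0.36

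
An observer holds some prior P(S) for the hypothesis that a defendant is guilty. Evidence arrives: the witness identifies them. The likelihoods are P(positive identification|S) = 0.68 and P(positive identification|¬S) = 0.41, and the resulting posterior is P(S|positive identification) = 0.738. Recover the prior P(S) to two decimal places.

P(S) = 0.63

In odds form, posterior odds = prior odds × likelihood ratio, so prior odds = posterior odds ÷ LR.
Posterior odds = 0.738/(1−0.738) = 2.8168. LR = 0.68/0.41 = 1.6585.
Prior odds = 2.8168/1.6585 = 1.6984, so P(S) = 1.6984/(1+1.6984) ≈ 0.63.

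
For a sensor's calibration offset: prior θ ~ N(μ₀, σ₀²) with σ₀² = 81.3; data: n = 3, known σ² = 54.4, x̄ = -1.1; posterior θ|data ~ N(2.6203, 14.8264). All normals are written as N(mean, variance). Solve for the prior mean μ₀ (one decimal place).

The posterior mean is a precision-weighted average: μ_n = (τ₀μ₀ + τ_data·x̄)/(τ₀+τ_data), with τ₀=1/σ₀² and τ_data=n/σ².
Here τ₀ = 1/81.3 = 0.012300 and τ_data = 3/54.4 = 0.055147, so τ_n = 0.067447.
Rearranging for μ₀: μ₀ = (μ_n·τ_n − τ_data·x̄)/τ₀ = (2.6203·0.067447 − 0.055147·-1.1) / 0.012300 = 0.237393/0.012300 ≈ 19.3.

μ₀ = 19.3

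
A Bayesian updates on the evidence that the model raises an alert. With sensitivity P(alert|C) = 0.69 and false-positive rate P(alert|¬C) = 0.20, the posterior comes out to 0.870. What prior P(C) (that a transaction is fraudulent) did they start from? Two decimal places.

P(C) = 0.66

In odds form, posterior odds = prior odds × likelihood ratio, so prior odds = posterior odds ÷ LR.
Posterior odds = 0.870/(1−0.870) = 6.6923. LR = 0.69/0.20 = 3.4500.
Prior odds = 6.6923/3.4500 = 1.9398, so P(C) = 1.9398/(1+1.9398) ≈ 0.66.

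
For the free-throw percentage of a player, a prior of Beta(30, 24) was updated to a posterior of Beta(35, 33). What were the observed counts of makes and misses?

A Beta(α, β) prior with s successes and f failures in binomial data gives a Beta(α+s, β+f) posterior.
Match parameters: s=35−30=5, f=33−24=9.

5 makes and 9 misses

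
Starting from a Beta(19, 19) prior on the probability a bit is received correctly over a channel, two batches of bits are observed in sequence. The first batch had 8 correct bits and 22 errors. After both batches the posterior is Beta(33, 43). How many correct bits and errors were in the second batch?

6 correct bits and 2 errors

Sequential conjugate updates are equivalent to a single update on the pooled data, so total successes = posterior α − prior α and total failures = posterior β − prior β.
Total across both batches: 33−19=14 correct bits, 43−19=24 errors.
Subtract the first batch: 14−8=6 correct bits and 24−22=2 errors.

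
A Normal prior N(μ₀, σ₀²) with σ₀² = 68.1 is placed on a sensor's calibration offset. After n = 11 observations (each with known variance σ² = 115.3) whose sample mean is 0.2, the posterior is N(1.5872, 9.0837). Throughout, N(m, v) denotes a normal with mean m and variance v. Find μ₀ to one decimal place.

With known observation variance, the Normal–Normal posterior has precision τ_n = τ₀ + n/σ² and mean μ_n = (τ₀μ₀ + (n/σ²)x̄)/τ_n.
Here τ₀ = 1/68.1 = 0.014684 and τ_data = 11/115.3 = 0.095403, so τ_n = 0.110087.
Rearranging for μ₀: μ₀ = (μ_n·τ_n − τ_data·x̄)/τ₀ = (1.5872·0.110087 − 0.095403·0.2) / 0.014684 = 0.155649/0.014684 ≈ 10.6.

μ₀ = 10.6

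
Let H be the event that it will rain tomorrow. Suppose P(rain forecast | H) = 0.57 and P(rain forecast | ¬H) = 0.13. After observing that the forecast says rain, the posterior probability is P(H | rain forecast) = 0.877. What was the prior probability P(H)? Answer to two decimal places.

P(H) = 0.62

Bayes' rule in odds form gives O(H|E) = O(H)·[P(E|H)/P(E|¬H)], hence O(H) = O(H|E)/LR.
Posterior odds = 0.877/(1−0.877) = 7.1301. LR = 0.57/0.13 = 4.3846.
Prior odds = 7.1301/4.3846 = 1.6262, so P(H) = 1.6262/(1+1.6262) ≈ 0.62.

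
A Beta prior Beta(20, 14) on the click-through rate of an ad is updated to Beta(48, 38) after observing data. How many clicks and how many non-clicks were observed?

Beta is conjugate to the binomial likelihood: posterior = Beta(a+s, b+f).
So s = 48 − 20 = 28 and f = 38 − 14 = 24.

28 clicks and 24 non-clicks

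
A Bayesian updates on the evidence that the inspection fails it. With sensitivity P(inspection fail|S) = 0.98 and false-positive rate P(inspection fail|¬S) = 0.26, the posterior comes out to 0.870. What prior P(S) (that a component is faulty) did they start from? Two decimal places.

Bayes' rule in odds form gives O(S|E) = O(S)·[P(E|S)/P(E|¬S)], hence O(S) = O(S|E)/LR.
Posterior odds = 0.870/(1−0.870) = 6.6923. LR = 0.98/0.26 = 3.7692.
Prior odds = 6.6923/3.7692 = 1.7755, so P(S) = 1.7755/(1+1.7755) ≈ 0.64.

P(S) = 0.64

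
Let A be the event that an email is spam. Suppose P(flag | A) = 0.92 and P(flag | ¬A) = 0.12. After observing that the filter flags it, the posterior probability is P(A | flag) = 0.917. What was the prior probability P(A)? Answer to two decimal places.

P(A) = 0.59

In odds form, posterior odds = prior odds × likelihood ratio, so prior odds = posterior odds ÷ LR.
Posterior odds = 0.917/(1−0.917) = 11.0482. LR = 0.92/0.12 = 7.6667.
Prior odds = 11.0482/7.6667 = 1.4411, so P(A) = 1.4411/(1+1.4411) ≈ 0.59.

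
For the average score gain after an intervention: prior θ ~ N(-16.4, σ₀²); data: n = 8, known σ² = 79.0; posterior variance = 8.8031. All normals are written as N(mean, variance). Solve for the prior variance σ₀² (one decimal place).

σ₀² = 81.1

For the Normal–Normal model with known σ², precisions add: τ_n = τ₀ + n/σ².
So 1/σ₀² = 1/8.8031 − 8/79.0 = 0.113596 − 0.101266 = 0.012330.
Hence σ₀² = 1/0.012330 ≈ 81.1.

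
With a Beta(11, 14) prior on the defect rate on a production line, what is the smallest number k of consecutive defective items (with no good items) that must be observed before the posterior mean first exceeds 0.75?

k = 32

After k defective items and 0 good items the posterior is Beta(11+k, 14), with mean (11+k)/(11+14+k).
Set (11+k)/(25+k) > 0.75 and solve: k > (0.75·25 − 11)/(1 − 0.75) = 31.000.
The smallest integer exceeding 31.000 is 32.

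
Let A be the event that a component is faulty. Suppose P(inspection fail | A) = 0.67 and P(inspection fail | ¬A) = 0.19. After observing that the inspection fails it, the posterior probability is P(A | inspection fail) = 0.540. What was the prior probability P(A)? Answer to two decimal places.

P(A) = 0.25

In odds form, posterior odds = prior odds × likelihood ratio, so prior odds = posterior odds ÷ LR.
Posterior odds = 0.540/(1−0.540) = 1.1739. LR = 0.67/0.19 = 3.5263.
Prior odds = 1.1739/3.5263 = 0.3329, so P(A) = 0.3329/(1+0.3329) ≈ 0.25.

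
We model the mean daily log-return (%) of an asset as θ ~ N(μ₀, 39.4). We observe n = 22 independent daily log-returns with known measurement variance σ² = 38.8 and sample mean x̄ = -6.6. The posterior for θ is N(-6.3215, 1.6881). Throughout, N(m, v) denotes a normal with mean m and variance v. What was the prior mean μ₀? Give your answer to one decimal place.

μ₀ = -0.1

The posterior mean is a precision-weighted average: μ_n = (τ₀μ₀ + τ_data·x̄)/(τ₀+τ_data), with τ₀=1/σ₀² and τ_data=n/σ².
Here τ₀ = 1/39.4 = 0.025381 and τ_data = 22/38.8 = 0.567010, so τ_n = 0.592391.
Rearranging for μ₀: μ₀ = (μ_n·τ_n − τ_data·x̄)/τ₀ = (-6.3215·0.592391 − 0.567010·-6.6) / 0.025381 = -0.002534/0.025381 ≈ -0.1.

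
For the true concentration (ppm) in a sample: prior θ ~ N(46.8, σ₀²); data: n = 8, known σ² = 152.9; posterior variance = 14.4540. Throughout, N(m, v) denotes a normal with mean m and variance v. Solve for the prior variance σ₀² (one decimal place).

For the Normal–Normal model with known σ², precisions add: τ_n = τ₀ + n/σ².
So 1/σ₀² = 1/14.4540 − 8/152.9 = 0.069185 − 0.052322 = 0.016863.
Hence σ₀² = 1/0.016863 ≈ 59.3.

σ₀² = 59.3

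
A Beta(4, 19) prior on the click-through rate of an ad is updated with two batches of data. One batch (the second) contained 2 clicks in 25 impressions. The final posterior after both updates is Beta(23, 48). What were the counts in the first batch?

Because Beta–binomial updating is additive in the counts, the combined data contributed (α_post−α_prior, β_post−β_prior) successes and failures.
Total across both batches: 23−4=19 clicks, 48−19=29 non-clicks.
Subtract the second batch: 19−2=17 clicks and 29−23=6 non-clicks.

17 clicks and 6 non-clicks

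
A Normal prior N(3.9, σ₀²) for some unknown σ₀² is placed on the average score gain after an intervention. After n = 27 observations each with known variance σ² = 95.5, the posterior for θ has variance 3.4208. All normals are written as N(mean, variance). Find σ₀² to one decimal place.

Posterior precision equals prior precision plus data precision: 1/σ_n² = 1/σ₀² + n/σ².
So 1/σ₀² = 1/3.4208 − 27/95.5 = 0.292329 − 0.282723 = 0.009606.
Hence σ₀² = 1/0.009606 ≈ 104.1.

σ₀² = 104.1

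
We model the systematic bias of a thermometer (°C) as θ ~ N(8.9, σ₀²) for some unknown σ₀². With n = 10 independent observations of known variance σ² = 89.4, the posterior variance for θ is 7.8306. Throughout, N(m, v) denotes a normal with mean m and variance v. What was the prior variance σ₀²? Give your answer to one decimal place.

σ₀² = 63.1

For the Normal–Normal model with known σ², precisions add: τ_n = τ₀ + n/σ².
So 1/σ₀² = 1/7.8306 − 10/89.4 = 0.127704 − 0.111857 = 0.015847.
Hence σ₀² = 1/0.015847 ≈ 63.1.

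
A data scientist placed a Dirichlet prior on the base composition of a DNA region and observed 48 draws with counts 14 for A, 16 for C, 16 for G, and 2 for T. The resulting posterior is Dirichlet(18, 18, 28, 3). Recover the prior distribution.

Dirichlet(4, 2, 12, 1)

For a Dirichlet(α) prior with multinomial counts c, the posterior is Dirichlet(α + c) componentwise.
Subtract each count from the matching posterior parameter: 18−14=4, 18−16=2, 28−16=12, 3−2=1.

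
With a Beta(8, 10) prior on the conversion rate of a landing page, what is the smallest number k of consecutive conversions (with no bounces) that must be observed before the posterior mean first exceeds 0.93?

k = 125

After k conversions and 0 bounces the posterior is Beta(8+k, 10), with mean (8+k)/(8+10+k).
Set (8+k)/(18+k) > 0.93 and solve: k > (0.93·18 − 8)/(1 − 0.93) = 124.857.
The smallest integer exceeding 124.857 is 125, and checking k=125: (133)/(143) = 0.9301 > 0.93.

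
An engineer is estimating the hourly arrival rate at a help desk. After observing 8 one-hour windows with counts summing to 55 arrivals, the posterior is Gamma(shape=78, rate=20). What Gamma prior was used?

Gamma–Poisson conjugacy: posterior shape = α + Σxᵢ, posterior rate = β + n.
So α = 78 − 55 = 23 and β = 20 − 8 = 12.

Gamma(shape=23, rate=12)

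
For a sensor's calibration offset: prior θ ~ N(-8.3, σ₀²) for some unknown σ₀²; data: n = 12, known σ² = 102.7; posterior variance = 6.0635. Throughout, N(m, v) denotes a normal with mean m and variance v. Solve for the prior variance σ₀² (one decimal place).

Posterior precision equals prior precision plus data precision: 1/σ_n² = 1/σ₀² + n/σ².
So 1/σ₀² = 1/6.0635 − 12/102.7 = 0.164921 − 0.116845 = 0.048076.
Hence σ₀² = 1/0.048076 ≈ 20.8.

σ₀² = 20.8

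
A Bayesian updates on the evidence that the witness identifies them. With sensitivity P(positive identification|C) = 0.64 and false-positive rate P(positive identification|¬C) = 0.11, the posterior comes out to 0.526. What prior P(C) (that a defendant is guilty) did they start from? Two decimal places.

P(C) = 0.16

In odds form, posterior odds = prior odds × likelihood ratio, so prior odds = posterior odds ÷ LR.
Posterior odds = 0.526/(1−0.526) = 1.1097. LR = 0.64/0.11 = 5.8182.
Prior odds = 1.1097/5.8182 = 0.1907, so P(C) = 0.1907/(1+0.1907) ≈ 0.16.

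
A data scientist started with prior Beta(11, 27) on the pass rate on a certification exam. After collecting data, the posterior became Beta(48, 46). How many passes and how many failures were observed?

37 passes and 19 failures

Under Beta–binomial conjugacy the posterior parameters are (α+s, β+f).
So s = 48 − 11 = 37 and f = 46 − 27 = 19.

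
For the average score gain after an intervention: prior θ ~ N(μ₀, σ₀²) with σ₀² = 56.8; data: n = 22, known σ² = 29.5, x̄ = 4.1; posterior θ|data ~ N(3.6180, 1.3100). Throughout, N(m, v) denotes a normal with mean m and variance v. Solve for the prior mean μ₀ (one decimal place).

The posterior mean is a precision-weighted average: μ_n = (τ₀μ₀ + τ_data·x̄)/(τ₀+τ_data), with τ₀=1/σ₀² and τ_data=n/σ².
Here τ₀ = 1/56.8 = 0.017606 and τ_data = 22/29.5 = 0.745763, so τ_n = 0.763369.
Rearranging for μ₀: μ₀ = (μ_n·τ_n − τ_data·x̄)/τ₀ = (3.6180·0.763369 − 0.745763·4.1) / 0.017606 = -0.295759/0.017606 ≈ -16.8.

μ₀ = -16.8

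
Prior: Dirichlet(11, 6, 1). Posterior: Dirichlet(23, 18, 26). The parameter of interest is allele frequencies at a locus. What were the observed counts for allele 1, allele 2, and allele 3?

counts (12, 12, 25)

For a Dirichlet(α) prior with multinomial counts c, the posterior is Dirichlet(α + c) componentwise.
Counts are posterior − prior componentwise: 23−11=12, 18−6=12, 26−1=25.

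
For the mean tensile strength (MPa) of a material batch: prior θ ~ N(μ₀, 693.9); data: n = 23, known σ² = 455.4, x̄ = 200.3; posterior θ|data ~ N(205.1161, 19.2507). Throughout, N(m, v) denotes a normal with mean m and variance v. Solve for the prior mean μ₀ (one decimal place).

The posterior mean is a precision-weighted average: μ_n = (τ₀μ₀ + τ_data·x̄)/(τ₀+τ_data), with τ₀=1/σ₀² and τ_data=n/σ².
Here τ₀ = 1/693.9 = 0.001441 and τ_data = 23/455.4 = 0.050505, so τ_n = 0.051946.
Rearranging for μ₀: μ₀ = (μ_n·τ_n − τ_data·x̄)/τ₀ = (205.1161·0.051946 − 0.050505·200.3) / 0.001441 = 0.538809/0.001441 ≈ 373.9.

μ₀ = 373.9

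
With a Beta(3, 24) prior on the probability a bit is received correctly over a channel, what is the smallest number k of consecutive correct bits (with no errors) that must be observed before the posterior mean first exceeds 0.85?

After k correct bits and 0 errors the posterior is Beta(3+k, 24), with mean (3+k)/(3+24+k).
Set (3+k)/(27+k) > 0.85 and solve: k > (0.85·27 − 3)/(1 − 0.85) = 133.000.
The smallest integer exceeding 133.000 is 134.

k = 134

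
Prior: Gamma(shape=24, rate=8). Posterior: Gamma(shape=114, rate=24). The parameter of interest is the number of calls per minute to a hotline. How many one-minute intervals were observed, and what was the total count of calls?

n = 16 one-minute intervals with total 90 calls

A Gamma(α, β) prior (rate parametrization) on a Poisson rate with n observations summing to S gives posterior Gamma(α+S, β+n).
Matching: Σxᵢ = 114 − 24 = 90 and n = 24 − 8 = 16.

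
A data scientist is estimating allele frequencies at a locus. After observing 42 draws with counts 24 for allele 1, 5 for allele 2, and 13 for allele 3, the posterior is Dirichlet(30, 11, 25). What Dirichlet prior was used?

For a Dirichlet(α) prior with multinomial counts c, the posterior is Dirichlet(α + c) componentwise.
Subtract each count from the matching posterior parameter: 30−24=6, 11−5=6, 25−13=12.

Dirichlet(6, 6, 12)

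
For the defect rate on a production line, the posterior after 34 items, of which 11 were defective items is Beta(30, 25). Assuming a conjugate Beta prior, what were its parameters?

Under Beta–binomial conjugacy the posterior parameters are (α+s, β+f).
Subtract the data counts: 30−11=19, 25−23=2.

Beta(19, 2)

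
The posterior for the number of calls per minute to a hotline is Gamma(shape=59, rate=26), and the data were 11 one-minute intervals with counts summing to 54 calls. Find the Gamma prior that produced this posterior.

Gamma–Poisson conjugacy: posterior shape = α + Σxᵢ, posterior rate = β + n.
So α = 59 − 54 = 5 and β = 26 − 11 = 15.

Gamma(shape=5, rate=15)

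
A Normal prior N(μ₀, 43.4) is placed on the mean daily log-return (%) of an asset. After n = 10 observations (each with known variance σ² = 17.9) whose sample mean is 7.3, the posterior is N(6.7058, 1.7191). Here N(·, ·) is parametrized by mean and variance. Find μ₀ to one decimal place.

μ₀ = -7.7

The posterior mean is a precision-weighted average: μ_n = (τ₀μ₀ + τ_data·x̄)/(τ₀+τ_data), with τ₀=1/σ₀² and τ_data=n/σ².
Here τ₀ = 1/43.4 = 0.023041 and τ_data = 10/17.9 = 0.558659, so τ_n = 0.581700.
Rearranging for μ₀: μ₀ = (μ_n·τ_n − τ_data·x̄)/τ₀ = (6.7058·0.581700 − 0.558659·7.3) / 0.023041 = -0.177447/0.023041 ≈ -7.7.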